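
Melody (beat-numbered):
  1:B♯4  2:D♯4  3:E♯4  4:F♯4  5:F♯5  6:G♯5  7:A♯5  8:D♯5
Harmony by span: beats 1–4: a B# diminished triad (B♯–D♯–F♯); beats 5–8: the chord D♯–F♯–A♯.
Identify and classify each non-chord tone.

E♯4 (beat 3) — passing tone; G♯5 (beat 6) — passing tone.

The harmony at that moment is B♯ diminished triad (B♯, D♯, F♯); E♯4 is not a chord tone.
It is approached by step up from D♯4 and left by step up to F♯4.
Step in, step out in the same direction — a passing tone.
The harmony at that moment is D♯ minor triad (D♯, F♯, A♯); G♯5 is not a chord tone.
It is approached by step up from F♯5 and left by step up to A♯5.
Step in, step out in the same direction — a passing tone.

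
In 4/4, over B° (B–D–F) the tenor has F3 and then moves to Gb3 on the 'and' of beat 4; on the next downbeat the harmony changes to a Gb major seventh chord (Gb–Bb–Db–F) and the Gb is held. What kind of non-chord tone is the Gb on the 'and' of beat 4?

The harmony at that moment is B diminished triad (B, D, F); Gb3 is not a chord tone.
It is approached by step up from F3 and then sustained as the same pitch into the next harmony.
Arriving early and becoming a chord tone when the harmony changes — an anticipation.

Anticipation.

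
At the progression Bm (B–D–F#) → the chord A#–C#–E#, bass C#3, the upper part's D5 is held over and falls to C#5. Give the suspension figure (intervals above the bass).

9–8 suspension.

At the second chord the bass is C#3. The suspended D5 lies a ninth above the bass; after resolving down by step to C#5, the interval above the bass becomes an octave.
Suspension figures are named by those two intervals: 9–8.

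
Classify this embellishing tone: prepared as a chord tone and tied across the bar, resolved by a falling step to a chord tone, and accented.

Suspension.

Approach: by preparation — the pitch is first a chord tone, then held (tied or repeated) while the harmony changes under it. Departure: down by step. Metric position: strong.
A prepared dissonance that resolves downward by step — a suspension. (The same figure resolving upward would be a retardation.)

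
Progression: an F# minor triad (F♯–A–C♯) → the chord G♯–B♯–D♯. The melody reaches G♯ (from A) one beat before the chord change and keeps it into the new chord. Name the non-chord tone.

G♯ is an anticipation.

The harmony at that moment is F♯ minor triad (F♯, A, C♯); G♯ is not a chord tone.
It is approached by step down from A and then sustained as the same pitch into the next harmony.
Arriving early and becoming a chord tone when the harmony changes — an anticipation.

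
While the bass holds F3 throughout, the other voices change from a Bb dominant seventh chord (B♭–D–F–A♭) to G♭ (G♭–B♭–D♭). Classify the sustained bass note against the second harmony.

The harmony at that moment is G♭ major triad (G♭, B♭, D♭); F3 is not a chord tone.
It is held over (the same pitch as the preceding F3) and then sustained as the same pitch into the next harmony.
Sustained through a change of harmony — a pedal tone.

Pedal tone (pedal point).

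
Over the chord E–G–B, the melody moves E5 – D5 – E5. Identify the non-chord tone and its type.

The harmony at that moment is E minor triad (E, G, B); D5 is not a chord tone.
It is approached by step down from E5 and left by step up to E5.
Step away and step back to the same note — a neighbor tone (lower neighbor).

D5 is a neighbor tone.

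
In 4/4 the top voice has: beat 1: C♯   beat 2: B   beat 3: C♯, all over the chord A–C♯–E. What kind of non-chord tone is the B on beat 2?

Lower neighbor tone.

The harmony at that moment is A major triad (A, C♯, E); B is not a chord tone.
It is approached by step down from C♯ and left by step up to C♯.
Step away and step back to the same note — a neighbor tone (lower neighbor).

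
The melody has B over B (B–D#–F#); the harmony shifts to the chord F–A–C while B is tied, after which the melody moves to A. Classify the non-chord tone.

B is a suspension.

The harmony at that moment is F major triad (F, A, C); B is not a chord tone.
It is held over (the same pitch as the preceding B) and left by step down to A.
Held over from the previous chord and resolving down by step — a suspension.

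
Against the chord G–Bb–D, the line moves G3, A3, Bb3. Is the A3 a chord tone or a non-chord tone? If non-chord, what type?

Non-chord tone — a passing tone.

The harmony at that moment is G minor triad (G, Bb, D); A3 is not a chord tone.
It is approached by step up from G3 and left by step up to Bb3.
Step in, step out in the same direction — a passing tone.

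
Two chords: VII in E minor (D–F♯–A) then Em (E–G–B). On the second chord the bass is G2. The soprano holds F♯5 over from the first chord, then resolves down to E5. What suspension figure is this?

7–6 suspension.

At the second chord the bass is G2. The suspended F♯5 lies a seventh above the bass; after resolving down by step to E5, the interval above the bass becomes a sixth.
Suspension figures are named by those two intervals: 7–6.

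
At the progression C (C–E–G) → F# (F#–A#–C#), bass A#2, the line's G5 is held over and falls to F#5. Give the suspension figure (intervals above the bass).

At the second chord the bass is A#2. The suspended G5 lies a seventh above the bass; after resolving down by step to F#5, the interval above the bass becomes a sixth.
Suspension figures are named by those two intervals: 7–6.

7–6 suspension.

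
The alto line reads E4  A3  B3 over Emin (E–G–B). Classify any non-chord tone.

A3 is an appoggiatura.

The harmony at that moment is E minor triad (E, G, B); A3 is not a chord tone.
It is approached by leap down from E4 and left by step up to B3.
Leap in, step out — an appoggiatura.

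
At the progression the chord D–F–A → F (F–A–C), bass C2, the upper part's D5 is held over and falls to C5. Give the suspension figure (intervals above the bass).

At the second chord the bass is C2. The suspended D5 lies a ninth above the bass; after resolving down by step to C5, the interval above the bass becomes an octave.
Suspension figures are named by those two intervals: 9–8.

9–8 suspension.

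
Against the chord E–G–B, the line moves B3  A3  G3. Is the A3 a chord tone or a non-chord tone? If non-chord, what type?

Non-chord tone — a passing tone.

The harmony at that moment is E minor triad (E, G, B); A3 is not a chord tone.
It is approached by step down from B3 and left by step down to G3.
Step in, step out in the same direction — a passing tone.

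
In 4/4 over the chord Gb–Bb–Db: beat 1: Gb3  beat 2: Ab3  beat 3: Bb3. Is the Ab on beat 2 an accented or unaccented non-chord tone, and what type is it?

The harmony at that moment is Gb major triad (Gb, Bb, Db); Ab3 is not a chord tone.
It is approached by step up from Gb3 and left by step up to Bb3.
Step in, step out in the same direction — a passing tone.
It falls on a weak beat, so it is unaccented.

Unaccented passing tone.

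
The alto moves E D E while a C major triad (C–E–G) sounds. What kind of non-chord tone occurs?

The harmony at that moment is C major triad (C, E, G); D is not a chord tone.
It is approached by step down from E and left by step up to E.
Step away and step back to the same note — a neighbor tone (lower neighbor).

D is a neighbor tone.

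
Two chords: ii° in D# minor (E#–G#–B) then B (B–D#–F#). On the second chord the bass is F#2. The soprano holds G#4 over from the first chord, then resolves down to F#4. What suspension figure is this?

9–8 suspension.

At the second chord the bass is F#2. The suspended G#4 lies a ninth above the bass; after resolving down by step to F#4, the interval above the bass becomes an octave.
Suspension figures are named by those two intervals: 9–8.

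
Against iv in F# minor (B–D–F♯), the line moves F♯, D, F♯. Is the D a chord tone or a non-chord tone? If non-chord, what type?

Chord tone (the third of B minor triad).

B minor triad contains B, D, F♯; D is the third, so it is a chord tone.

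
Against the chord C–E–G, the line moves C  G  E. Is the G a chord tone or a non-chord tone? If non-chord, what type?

Chord tone (the fifth of C major triad).

C major triad contains C, E, G; G is the fifth, so it is a chord tone.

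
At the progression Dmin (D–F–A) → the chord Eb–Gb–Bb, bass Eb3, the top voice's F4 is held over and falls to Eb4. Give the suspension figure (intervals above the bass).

9–8 suspension.

At the second chord the bass is Eb3. The suspended F4 lies a ninth above the bass; after resolving down by step to Eb4, the interval above the bass becomes an octave.
Suspension figures are named by those two intervals: 9–8.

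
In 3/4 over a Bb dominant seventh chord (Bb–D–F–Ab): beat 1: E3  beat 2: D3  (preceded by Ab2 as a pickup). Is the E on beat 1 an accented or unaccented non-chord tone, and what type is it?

The harmony at that moment is Bb dominant seventh chord (Bb, D, F, Ab); E3 is not a chord tone.
It is approached by leap up from Ab2 and left by step down to D3.
Leap in, step out — an appoggiatura.
It falls on the downbeat, so it is accented.

Accented appoggiatura.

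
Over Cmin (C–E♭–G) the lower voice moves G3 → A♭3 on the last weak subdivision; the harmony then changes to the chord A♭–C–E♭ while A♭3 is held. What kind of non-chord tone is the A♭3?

A♭3 is an anticipation.

The harmony at that moment is C minor triad (C, E♭, G); A♭3 is not a chord tone.
It is approached by step up from G3 and then sustained as the same pitch into the next harmony.
Arriving early and becoming a chord tone when the harmony changes — an anticipation.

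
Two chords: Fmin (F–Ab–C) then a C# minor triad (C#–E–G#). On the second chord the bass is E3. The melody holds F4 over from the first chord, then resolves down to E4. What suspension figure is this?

At the second chord the bass is E3. The suspended F4 lies a ninth above the bass; after resolving down by step to E4, the interval above the bass becomes an octave.
Suspension figures are named by those two intervals: 9–8.

9–8 suspension.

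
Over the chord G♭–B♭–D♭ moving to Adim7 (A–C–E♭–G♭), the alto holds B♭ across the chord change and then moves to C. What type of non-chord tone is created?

B♭ is a retardation.

The harmony at that moment is A diminished seventh chord (A, C, E♭, G♭); B♭ is not a chord tone.
It is held over (the same pitch as the preceding B♭) and left by step up to C.
Held over from the previous chord and resolving up by step — a retardation.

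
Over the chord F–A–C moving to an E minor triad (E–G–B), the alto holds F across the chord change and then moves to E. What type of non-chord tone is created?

The harmony at that moment is E minor triad (E, G, B); F is not a chord tone.
It is held over (the same pitch as the preceding F) and left by step down to E.
Held over from the previous chord and resolving down by step — a suspension.

F is a suspension.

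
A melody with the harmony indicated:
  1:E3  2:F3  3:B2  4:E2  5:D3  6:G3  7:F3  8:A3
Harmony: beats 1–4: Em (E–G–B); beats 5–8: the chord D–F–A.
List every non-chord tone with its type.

The harmony at that moment is E minor triad (E, G, B); F3 is not a chord tone.
It is approached by step up from E3 and left by leap down to B2.
Step in, leap out — an escape tone.
The harmony at that moment is D minor triad (D, F, A); G3 is not a chord tone.
It is approached by leap up from D3 and left by step down to F3.
Leap in, step out — an appoggiatura.

F3 (beat 2) — escape tone; G3 (beat 6) — appoggiatura.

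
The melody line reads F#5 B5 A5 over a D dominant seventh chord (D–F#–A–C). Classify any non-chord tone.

B5 is an appoggiatura.

The harmony at that moment is D dominant seventh chord (D, F#, A, C); B5 is not a chord tone.
It is approached by leap up from F#5 and left by step down to A5.
Leap in, step out — an appoggiatura.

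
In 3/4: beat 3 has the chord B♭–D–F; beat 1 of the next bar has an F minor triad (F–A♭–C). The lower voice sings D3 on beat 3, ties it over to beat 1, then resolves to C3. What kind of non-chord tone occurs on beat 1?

The harmony at that moment is F minor triad (F, A♭, C); D3 is not a chord tone.
It is held over (the same pitch as the preceding D3) and left by step down to C3.
Held over from the previous chord and resolving down by step — a suspension.

Suspension.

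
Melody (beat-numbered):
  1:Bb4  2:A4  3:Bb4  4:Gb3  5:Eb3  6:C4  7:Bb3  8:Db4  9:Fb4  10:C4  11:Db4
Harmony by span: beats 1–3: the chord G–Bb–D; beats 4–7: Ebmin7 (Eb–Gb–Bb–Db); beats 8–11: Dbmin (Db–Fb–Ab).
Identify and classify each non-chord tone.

The harmony at that moment is G minor triad (G, Bb, D); A4 is not a chord tone.
It is approached by step down from Bb4 and left by step up to Bb4.
Step away and step back to the same note — a neighbor tone (lower neighbor).
The harmony at that moment is Eb minor seventh chord (Eb, Gb, Bb, Db); C4 is not a chord tone.
It is approached by leap up from Eb3 and left by step down to Bb3.
Leap in, step out — an appoggiatura.
The harmony at that moment is Db minor triad (Db, Fb, Ab); C4 is not a chord tone.
It is approached by leap down from Fb4 and left by step up to Db4.
Leap in, step out — an appoggiatura.

A4 (beat 2) — neighbor tone; C4 (beat 6) — appoggiatura; C4 (beat 10) — appoggiatura.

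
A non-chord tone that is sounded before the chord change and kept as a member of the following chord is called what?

Anticipation.

Approach: ahead of the chord change (typically by step), so it is dissonant against the current harmony. Departure: none — the same pitch is restated or held and is a chord tone of the new harmony.
Dissonant first, consonant once the harmony catches up: the note simply arrives early — an anticipation. (The reverse timing, consonant first and dissonant after the change, would be a suspension or retardation.)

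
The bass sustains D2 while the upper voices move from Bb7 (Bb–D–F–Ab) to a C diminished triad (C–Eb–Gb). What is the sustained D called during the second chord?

Pedal tone (pedal point).

The harmony at that moment is C diminished triad (C, Eb, Gb); D2 is not a chord tone.
It is held over (the same pitch as the preceding D2) and then sustained as the same pitch into the next harmony.
Sustained through a change of harmony — a pedal tone.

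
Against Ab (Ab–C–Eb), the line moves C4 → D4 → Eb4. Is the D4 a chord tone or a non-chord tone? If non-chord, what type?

The harmony at that moment is Ab major triad (Ab, C, Eb); D4 is not a chord tone.
It is approached by step up from C4 and left by step up to Eb4.
Step in, step out in the same direction — a passing tone.

Non-chord tone — a passing tone.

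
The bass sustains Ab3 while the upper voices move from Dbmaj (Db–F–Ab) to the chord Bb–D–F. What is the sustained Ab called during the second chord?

Pedal tone (pedal point).

The harmony at that moment is Bb major triad (Bb, D, F); Ab3 is not a chord tone.
It is held over (the same pitch as the preceding Ab3) and then sustained as the same pitch into the next harmony.
Sustained through a change of harmony — a pedal tone.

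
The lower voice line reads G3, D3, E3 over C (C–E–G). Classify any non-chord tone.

D3 is an appoggiatura.

The harmony at that moment is C major triad (C, E, G); D3 is not a chord tone.
It is approached by leap down from G3 and left by step up to E3.
Leap in, step out — an appoggiatura.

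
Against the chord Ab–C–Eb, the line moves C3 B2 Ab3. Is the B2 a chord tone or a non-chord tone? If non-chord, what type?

Non-chord tone — an escape tone.

The harmony at that moment is Ab major triad (Ab, C, Eb); B2 is not a chord tone.
It is approached by step down from C3 and left by leap up to Ab3.
Step in, leap out — an escape tone.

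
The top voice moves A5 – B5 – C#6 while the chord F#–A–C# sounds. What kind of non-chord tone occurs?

B5 is a passing tone.

The harmony at that moment is F# minor triad (F#, A, C#); B5 is not a chord tone.
It is approached by step up from A5 and left by step up to C#6.
Step in, step out in the same direction — a passing tone.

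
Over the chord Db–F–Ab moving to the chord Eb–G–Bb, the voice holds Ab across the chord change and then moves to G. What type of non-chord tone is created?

Ab is a suspension.

The harmony at that moment is Eb major triad (Eb, G, Bb); Ab is not a chord tone.
It is held over (the same pitch as the preceding Ab) and left by step down to G.
Held over from the previous chord and resolving down by step — a suspension.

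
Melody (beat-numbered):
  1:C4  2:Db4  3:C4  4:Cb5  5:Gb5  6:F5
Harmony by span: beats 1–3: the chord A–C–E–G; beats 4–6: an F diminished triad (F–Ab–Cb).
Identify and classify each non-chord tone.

Db4 (beat 2) — neighbor tone; Gb5 (beat 5) — appoggiatura.

The harmony at that moment is A minor seventh chord (A, C, E, G); Db4 is not a chord tone.
It is approached by step up from C4 and left by step down to C4.
Step away and step back to the same note — a neighbor tone (upper neighbor).
The harmony at that moment is F diminished triad (F, Ab, Cb); Gb5 is not a chord tone.
It is approached by leap up from Cb5 and left by step down to F5.
Leap in, step out — an appoggiatura.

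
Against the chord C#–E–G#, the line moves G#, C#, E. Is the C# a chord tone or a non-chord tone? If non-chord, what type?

Chord tone (the root of C# minor triad).

C# minor triad contains C#, E, G#; C# is the root, so it is a chord tone.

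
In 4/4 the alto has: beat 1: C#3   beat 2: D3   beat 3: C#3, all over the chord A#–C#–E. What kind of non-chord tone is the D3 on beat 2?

Upper neighbor tone.

The harmony at that moment is A# diminished triad (A#, C#, E); D3 is not a chord tone.
It is approached by step up from C#3 and left by step down to C#3.
Step away and step back to the same note — a neighbor tone (upper neighbor).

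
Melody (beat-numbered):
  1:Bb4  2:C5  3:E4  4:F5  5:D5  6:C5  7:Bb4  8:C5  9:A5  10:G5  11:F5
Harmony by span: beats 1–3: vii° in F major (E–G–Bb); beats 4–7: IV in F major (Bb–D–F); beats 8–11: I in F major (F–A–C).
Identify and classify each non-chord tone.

The harmony at that moment is E diminished triad (E, G, Bb); C5 is not a chord tone.
It is approached by step up from Bb4 and left by leap down to E4.
Step in, leap out — an escape tone.
The harmony at that moment is Bb major triad (Bb, D, F); C5 is not a chord tone.
It is approached by step down from D5 and left by step down to Bb4.
Step in, step out in the same direction — a passing tone.
The harmony at that moment is F major triad (F, A, C); G5 is not a chord tone.
It is approached by step down from A5 and left by step down to F5.
Step in, step out in the same direction — a passing tone.

C5 (beat 2) — escape tone; C5 (beat 6) — passing tone; G5 (beat 10) — passing tone.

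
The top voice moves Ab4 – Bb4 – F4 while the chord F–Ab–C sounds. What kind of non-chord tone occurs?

Bb4 is an escape tone.

The harmony at that moment is F minor triad (F, Ab, C); Bb4 is not a chord tone.
It is approached by step up from Ab4 and left by leap down to F4.
Step in, leap out — an escape tone.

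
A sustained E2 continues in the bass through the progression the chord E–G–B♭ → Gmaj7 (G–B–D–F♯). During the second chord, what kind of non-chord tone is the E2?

The harmony at that moment is G major seventh chord (G, B, D, F♯); E2 is not a chord tone.
It is held over (the same pitch as the preceding E2) and then sustained as the same pitch into the next harmony.
Sustained through a change of harmony — a pedal tone.

Pedal tone (pedal point).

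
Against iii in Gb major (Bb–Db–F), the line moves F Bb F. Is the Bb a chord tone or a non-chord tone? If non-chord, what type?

Bb minor triad contains Bb, Db, F; Bb is the root, so it is a chord tone.

Chord tone (the root of Bb minor triad).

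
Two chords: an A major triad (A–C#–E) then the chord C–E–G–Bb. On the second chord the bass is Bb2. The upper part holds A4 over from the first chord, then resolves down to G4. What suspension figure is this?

At the second chord the bass is Bb2. The suspended A4 lies a seventh above the bass; after resolving down by step to G4, the interval above the bass becomes a sixth.
Suspension figures are named by those two intervals: 7–6.

7–6 suspension.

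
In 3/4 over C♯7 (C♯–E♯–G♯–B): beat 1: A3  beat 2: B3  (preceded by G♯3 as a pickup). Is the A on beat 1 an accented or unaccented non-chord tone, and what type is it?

The harmony at that moment is C♯ dominant seventh chord (C♯, E♯, G♯, B); A3 is not a chord tone.
It is approached by step up from G♯3 and left by step up to B3.
Step in, step out in the same direction — a passing tone.
It falls on the downbeat, so it is accented.

Accented passing tone.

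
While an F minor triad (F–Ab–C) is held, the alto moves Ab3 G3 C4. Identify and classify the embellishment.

The harmony at that moment is F minor triad (F, Ab, C); G3 is not a chord tone.
It is approached by step down from Ab3 and left by leap up to C4.
Step in, leap out — an escape tone.

G3 is an escape tone.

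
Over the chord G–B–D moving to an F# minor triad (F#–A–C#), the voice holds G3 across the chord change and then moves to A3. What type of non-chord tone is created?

G3 is a retardation.

The harmony at that moment is F# minor triad (F#, A, C#); G3 is not a chord tone.
It is held over (the same pitch as the preceding G3) and left by step up to A3.
Held over from the previous chord and resolving up by step — a retardation.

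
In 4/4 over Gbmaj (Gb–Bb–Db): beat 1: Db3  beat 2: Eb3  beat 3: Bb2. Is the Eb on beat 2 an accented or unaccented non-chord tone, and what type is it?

The harmony at that moment is Gb major triad (Gb, Bb, Db); Eb3 is not a chord tone.
It is approached by step up from Db3 and left by leap down to Bb2.
Step in, leap out — an escape tone.
It falls on a weak beat, so it is unaccented.

Unaccented escape tone.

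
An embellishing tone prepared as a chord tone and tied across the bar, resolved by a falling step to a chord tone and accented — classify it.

Suspension.

Approach: by preparation — the pitch is first a chord tone, then held (tied or repeated) while the harmony changes under it. Departure: down by step. Metric position: strong.
A prepared dissonance that resolves downward by step — a suspension. (The same figure resolving upward would be a retardation.)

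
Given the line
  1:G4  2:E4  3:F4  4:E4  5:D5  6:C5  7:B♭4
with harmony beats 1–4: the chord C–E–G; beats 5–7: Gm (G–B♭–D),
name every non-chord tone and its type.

The harmony at that moment is C major triad (C, E, G); F4 is not a chord tone.
It is approached by step up from E4 and left by step down to E4.
Step away and step back to the same note — a neighbor tone (upper neighbor).
The harmony at that moment is G minor triad (G, B♭, D); C5 is not a chord tone.
It is approached by step down from D5 and left by step down to B♭4.
Step in, step out in the same direction — a passing tone.

F4 (beat 3) — neighbor tone; C5 (beat 6) — passing tone.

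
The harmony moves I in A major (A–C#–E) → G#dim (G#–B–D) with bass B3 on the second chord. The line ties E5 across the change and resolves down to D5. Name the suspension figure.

At the second chord the bass is B3. The suspended E5 lies a fourth above the bass; after resolving down by step to D5, the interval above the bass becomes a third.
Suspension figures are named by those two intervals: 4–3.

4–3 suspension.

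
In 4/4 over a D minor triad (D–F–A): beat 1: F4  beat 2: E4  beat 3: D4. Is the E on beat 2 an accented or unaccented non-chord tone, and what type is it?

Unaccented passing tone.

The harmony at that moment is D minor triad (D, F, A); E4 is not a chord tone.
It is approached by step down from F4 and left by step down to D4.
Step in, step out in the same direction — a passing tone.
It falls on a weak beat, so it is unaccented.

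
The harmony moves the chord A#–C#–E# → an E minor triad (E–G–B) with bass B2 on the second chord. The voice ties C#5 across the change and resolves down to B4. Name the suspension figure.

At the second chord the bass is B2. The suspended C#5 lies a ninth above the bass; after resolving down by step to B4, the interval above the bass becomes an octave.
Suspension figures are named by those two intervals: 9–8.

9–8 suspension.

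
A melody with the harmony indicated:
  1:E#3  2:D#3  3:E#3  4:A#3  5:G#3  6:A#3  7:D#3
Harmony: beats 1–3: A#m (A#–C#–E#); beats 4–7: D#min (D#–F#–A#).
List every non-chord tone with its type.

D#3 (beat 2) — neighbor tone; G#3 (beat 5) — neighbor tone.

The harmony at that moment is A# minor triad (A#, C#, E#); D#3 is not a chord tone.
It is approached by step down from E#3 and left by step up to E#3.
Step away and step back to the same note — a neighbor tone (lower neighbor).
The harmony at that moment is D# minor triad (D#, F#, A#); G#3 is not a chord tone.
It is approached by step down from A#3 and left by step up to A#3.
Step away and step back to the same note — a neighbor tone (lower neighbor).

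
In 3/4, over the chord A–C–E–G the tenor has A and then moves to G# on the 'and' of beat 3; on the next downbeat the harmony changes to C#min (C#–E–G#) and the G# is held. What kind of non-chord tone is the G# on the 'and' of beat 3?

The harmony at that moment is A minor seventh chord (A, C, E, G); G# is not a chord tone.
It is approached by step down from A and then sustained as the same pitch into the next harmony.
Arriving early and becoming a chord tone when the harmony changes — an anticipation.

Anticipation.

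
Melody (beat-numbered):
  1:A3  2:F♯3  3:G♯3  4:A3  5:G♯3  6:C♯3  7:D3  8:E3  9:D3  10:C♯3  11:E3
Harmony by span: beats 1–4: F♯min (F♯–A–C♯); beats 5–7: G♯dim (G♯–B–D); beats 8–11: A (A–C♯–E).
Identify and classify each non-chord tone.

G♯3 (beat 3) — passing tone; C♯3 (beat 6) — appoggiatura; D3 (beat 9) — passing tone.

The harmony at that moment is F♯ minor triad (F♯, A, C♯); G♯3 is not a chord tone.
It is approached by step up from F♯3 and left by step up to A3.
Step in, step out in the same direction — a passing tone.
The harmony at that moment is G♯ diminished triad (G♯, B, D); C♯3 is not a chord tone.
It is approached by leap down from G♯3 and left by step up to D3.
Leap in, step out — an appoggiatura.
The harmony at that moment is A major triad (A, C♯, E); D3 is not a chord tone.
It is approached by step down from E3 and left by step down to C♯3.
Step in, step out in the same direction — a passing tone.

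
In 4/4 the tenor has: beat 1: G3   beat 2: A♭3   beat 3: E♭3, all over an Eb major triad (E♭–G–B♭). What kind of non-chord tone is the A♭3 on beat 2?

Escape tone.

The harmony at that moment is E♭ major triad (E♭, G, B♭); A♭3 is not a chord tone.
It is approached by step up from G3 and left by leap down to E♭3.
Step in, leap out, on a weak beat — an escape tone.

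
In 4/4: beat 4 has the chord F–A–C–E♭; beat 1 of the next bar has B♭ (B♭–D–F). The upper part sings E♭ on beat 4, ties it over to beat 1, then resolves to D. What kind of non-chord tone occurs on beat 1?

The harmony at that moment is B♭ major triad (B♭, D, F); E♭ is not a chord tone.
It is held over (the same pitch as the preceding E♭) and left by step down to D.
Held over from the previous chord and resolving down by step — a suspension.

Suspension.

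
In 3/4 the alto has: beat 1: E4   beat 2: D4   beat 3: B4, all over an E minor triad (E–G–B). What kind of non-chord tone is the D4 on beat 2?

The harmony at that moment is E minor triad (E, G, B); D4 is not a chord tone.
It is approached by step down from E4 and left by leap up to B4.
Step in, leap out, on a weak beat — an escape tone.

Escape tone.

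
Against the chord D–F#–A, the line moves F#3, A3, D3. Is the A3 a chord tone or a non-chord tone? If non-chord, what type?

D major triad contains D, F#, A; A is the fifth, so it is a chord tone.

Chord tone (the fifth of D major triad).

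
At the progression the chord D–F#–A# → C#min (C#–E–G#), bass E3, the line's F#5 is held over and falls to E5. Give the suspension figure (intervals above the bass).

9–8 suspension.

At the second chord the bass is E3. The suspended F#5 lies a ninth above the bass; after resolving down by step to E5, the interval above the bass becomes an octave.
Suspension figures are named by those two intervals: 9–8.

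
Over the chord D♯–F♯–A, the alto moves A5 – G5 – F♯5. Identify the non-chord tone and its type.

The harmony at that moment is D♯ diminished triad (D♯, F♯, A); G5 is not a chord tone.
It is approached by step down from A5 and left by step down to F♯5.
Step in, step out in the same direction — a passing tone.

G5 is a passing tone.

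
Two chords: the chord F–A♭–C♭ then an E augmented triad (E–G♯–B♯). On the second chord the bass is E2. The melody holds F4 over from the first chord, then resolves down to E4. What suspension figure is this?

At the second chord the bass is E2. The suspended F4 lies a ninth above the bass; after resolving down by step to E4, the interval above the bass becomes an octave.
Suspension figures are named by those two intervals: 9–8.

9–8 suspension.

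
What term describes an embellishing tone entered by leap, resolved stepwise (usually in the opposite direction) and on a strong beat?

Approach: by leap. Departure: by step. Metric position: strong.
Leap in, step out, in a metrically strong position — an appoggiatura. (It is the mirror image of the escape tone, which steps in and leaps out from a weak position.)

Appoggiatura.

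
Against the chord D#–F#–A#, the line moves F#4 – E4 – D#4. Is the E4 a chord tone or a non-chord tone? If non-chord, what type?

Non-chord tone — a passing tone.

The harmony at that moment is D# minor triad (D#, F#, A#); E4 is not a chord tone.
It is approached by step down from F#4 and left by step down to D#4.
Step in, step out in the same direction — a passing tone.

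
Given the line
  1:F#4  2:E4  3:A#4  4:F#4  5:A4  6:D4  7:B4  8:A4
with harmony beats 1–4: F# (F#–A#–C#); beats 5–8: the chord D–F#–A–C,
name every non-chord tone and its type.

The harmony at that moment is F# major triad (F#, A#, C#); E4 is not a chord tone.
It is approached by step down from F#4 and left by leap up to A#4.
Step in, leap out — an escape tone.
The harmony at that moment is D dominant seventh chord (D, F#, A, C); B4 is not a chord tone.
It is approached by leap up from D4 and left by step down to A4.
Leap in, step out — an appoggiatura.

E4 (beat 2) — escape tone; B4 (beat 7) — appoggiatura.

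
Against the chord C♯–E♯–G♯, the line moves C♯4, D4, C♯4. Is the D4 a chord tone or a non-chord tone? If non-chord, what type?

The harmony at that moment is C♯ major triad (C♯, E♯, G♯); D4 is not a chord tone.
It is approached by step up from C♯4 and left by step down to C♯4.
Step away and step back to the same note — a neighbor tone (upper neighbor).

Non-chord tone — a neighbor tone.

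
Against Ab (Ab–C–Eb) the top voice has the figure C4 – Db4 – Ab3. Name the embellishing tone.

Db4 is an escape tone.

The harmony at that moment is Ab major triad (Ab, C, Eb); Db4 is not a chord tone.
It is approached by step up from C4 and left by leap down to Ab3.
Step in, leap out — an escape tone.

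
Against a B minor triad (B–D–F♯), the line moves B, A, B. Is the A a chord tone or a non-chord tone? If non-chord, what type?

The harmony at that moment is B minor triad (B, D, F♯); A is not a chord tone.
It is approached by step down from B and left by step up to B.
Step away and step back to the same note — a neighbor tone (lower neighbor).

Non-chord tone — a neighbor tone.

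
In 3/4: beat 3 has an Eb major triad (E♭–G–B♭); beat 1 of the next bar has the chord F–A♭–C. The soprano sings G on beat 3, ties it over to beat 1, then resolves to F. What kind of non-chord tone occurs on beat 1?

Suspension.

The harmony at that moment is F minor triad (F, A♭, C); G is not a chord tone.
It is held over (the same pitch as the preceding G) and left by step down to F.
Held over from the previous chord and resolving down by step — a suspension.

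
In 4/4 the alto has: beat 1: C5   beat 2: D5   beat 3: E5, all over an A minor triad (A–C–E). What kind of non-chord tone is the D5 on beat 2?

Passing tone.

The harmony at that moment is A minor triad (A, C, E); D5 is not a chord tone.
It is approached by step up from C5 and left by step up to E5.
Step in, step out in the same direction — a passing tone.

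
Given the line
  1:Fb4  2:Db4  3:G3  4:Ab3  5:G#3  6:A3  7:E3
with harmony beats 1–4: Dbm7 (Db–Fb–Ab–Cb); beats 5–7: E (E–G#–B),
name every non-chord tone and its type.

G3 (beat 3) — appoggiatura; A3 (beat 6) — escape tone.

The harmony at that moment is Db minor seventh chord (Db, Fb, Ab, Cb); G3 is not a chord tone.
It is approached by leap down from Db4 and left by step up to Ab3.
Leap in, step out — an appoggiatura.
The harmony at that moment is E major triad (E, G#, B); A3 is not a chord tone.
It is approached by step up from G#3 and left by leap down to E3.
Step in, leap out — an escape tone.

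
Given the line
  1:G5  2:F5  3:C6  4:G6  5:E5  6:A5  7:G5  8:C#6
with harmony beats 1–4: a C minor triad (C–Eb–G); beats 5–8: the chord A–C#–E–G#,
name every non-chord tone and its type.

The harmony at that moment is C minor triad (C, Eb, G); F5 is not a chord tone.
It is approached by step down from G5 and left by leap up to C6.
Step in, leap out — an escape tone.
The harmony at that moment is A major seventh chord (A, C#, E, G#); G5 is not a chord tone.
It is approached by step down from A5 and left by leap up to C#6.
Step in, leap out — an escape tone.

F5 (beat 2) — escape tone; G5 (beat 7) — escape tone.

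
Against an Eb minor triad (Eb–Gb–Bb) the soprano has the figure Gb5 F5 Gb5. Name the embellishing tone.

The harmony at that moment is Eb minor triad (Eb, Gb, Bb); F5 is not a chord tone.
It is approached by step down from Gb5 and left by step up to Gb5.
Step away and step back to the same note — a neighbor tone (lower neighbor).

F5 is a neighbor tone.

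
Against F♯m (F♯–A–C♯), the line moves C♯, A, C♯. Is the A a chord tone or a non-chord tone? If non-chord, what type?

Chord tone (the third of F# minor triad).

F# minor triad contains F♯, A, C♯; A is the third, so it is a chord tone.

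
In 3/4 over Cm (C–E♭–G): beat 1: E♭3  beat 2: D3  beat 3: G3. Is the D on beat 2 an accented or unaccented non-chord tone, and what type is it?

Unaccented escape tone.

The harmony at that moment is C minor triad (C, E♭, G); D3 is not a chord tone.
It is approached by step down from E♭3 and left by leap up to G3.
Step in, leap out — an escape tone.
It falls on a weak beat, so it is unaccented.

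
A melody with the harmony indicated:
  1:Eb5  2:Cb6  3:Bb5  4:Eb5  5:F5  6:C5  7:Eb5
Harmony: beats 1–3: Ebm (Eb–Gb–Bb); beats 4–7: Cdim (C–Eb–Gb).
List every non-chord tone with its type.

The harmony at that moment is Eb minor triad (Eb, Gb, Bb); Cb6 is not a chord tone.
It is approached by leap up from Eb5 and left by step down to Bb5.
Leap in, step out — an appoggiatura.
The harmony at that moment is C diminished triad (C, Eb, Gb); F5 is not a chord tone.
It is approached by step up from Eb5 and left by leap down to C5.
Step in, leap out — an escape tone.

Cb6 (beat 2) — appoggiatura; F5 (beat 5) — escape tone.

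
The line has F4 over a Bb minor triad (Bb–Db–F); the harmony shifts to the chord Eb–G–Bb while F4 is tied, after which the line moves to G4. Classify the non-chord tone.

F4 is a retardation.

The harmony at that moment is Eb major triad (Eb, G, Bb); F4 is not a chord tone.
It is held over (the same pitch as the preceding F4) and left by step up to G4.
Held over from the previous chord and resolving up by step — a retardation.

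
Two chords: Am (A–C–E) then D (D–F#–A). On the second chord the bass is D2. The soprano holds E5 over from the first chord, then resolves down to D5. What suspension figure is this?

At the second chord the bass is D2. The suspended E5 lies a ninth above the bass; after resolving down by step to D5, the interval above the bass becomes an octave.
Suspension figures are named by those two intervals: 9–8.

9–8 suspension.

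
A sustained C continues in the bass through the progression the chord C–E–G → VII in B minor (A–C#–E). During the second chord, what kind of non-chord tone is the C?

Pedal tone (pedal point).

The harmony at that moment is A major triad (A, C#, E); C is not a chord tone.
It is held over (the same pitch as the preceding C) and then sustained as the same pitch into the next harmony.
Sustained through a change of harmony — a pedal tone.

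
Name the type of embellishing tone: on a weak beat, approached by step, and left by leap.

Approach: by step. Departure: by leap. Metric position: weak.
Step in, leap out, from a weak position — an escape tone (échappée). (It is the mirror image of the appoggiatura, which leaps in and steps out on a strong beat.)

Escape tone.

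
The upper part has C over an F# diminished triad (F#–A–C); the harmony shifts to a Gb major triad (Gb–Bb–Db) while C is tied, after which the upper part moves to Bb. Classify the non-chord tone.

C is a suspension.

The harmony at that moment is Gb major triad (Gb, Bb, Db); C is not a chord tone.
It is held over (the same pitch as the preceding C) and left by step down to Bb.
Held over from the previous chord and resolving down by step — a suspension.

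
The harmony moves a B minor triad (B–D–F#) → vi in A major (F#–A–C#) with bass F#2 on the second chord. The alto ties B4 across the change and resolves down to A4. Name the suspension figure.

At the second chord the bass is F#2. The suspended B4 lies a fourth above the bass; after resolving down by step to A4, the interval above the bass becomes a third.
Suspension figures are named by those two intervals: 4–3.

4–3 suspension.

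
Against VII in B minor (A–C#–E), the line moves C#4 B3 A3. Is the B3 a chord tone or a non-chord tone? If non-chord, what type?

Non-chord tone — a passing tone.

The harmony at that moment is A major triad (A, C#, E); B3 is not a chord tone.
It is approached by step down from C#4 and left by step down to A3.
Step in, step out in the same direction — a passing tone.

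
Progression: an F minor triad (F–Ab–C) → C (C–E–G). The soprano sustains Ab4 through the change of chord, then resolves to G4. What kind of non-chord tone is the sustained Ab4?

Ab4 is a suspension.

The harmony at that moment is C major triad (C, E, G); Ab4 is not a chord tone.
It is held over (the same pitch as the preceding Ab4) and left by step down to G4.
Held over from the previous chord and resolving down by step — a suspension.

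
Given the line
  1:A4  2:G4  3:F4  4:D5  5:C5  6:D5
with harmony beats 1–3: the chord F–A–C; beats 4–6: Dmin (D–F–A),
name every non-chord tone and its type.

The harmony at that moment is F major triad (F, A, C); G4 is not a chord tone.
It is approached by step down from A4 and left by step down to F4.
Step in, step out in the same direction — a passing tone.
The harmony at that moment is D minor triad (D, F, A); C5 is not a chord tone.
It is approached by step down from D5 and left by step up to D5.
Step away and step back to the same note — a neighbor tone (lower neighbor).

G4 (beat 2) — passing tone; C5 (beat 5) — neighbor tone.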